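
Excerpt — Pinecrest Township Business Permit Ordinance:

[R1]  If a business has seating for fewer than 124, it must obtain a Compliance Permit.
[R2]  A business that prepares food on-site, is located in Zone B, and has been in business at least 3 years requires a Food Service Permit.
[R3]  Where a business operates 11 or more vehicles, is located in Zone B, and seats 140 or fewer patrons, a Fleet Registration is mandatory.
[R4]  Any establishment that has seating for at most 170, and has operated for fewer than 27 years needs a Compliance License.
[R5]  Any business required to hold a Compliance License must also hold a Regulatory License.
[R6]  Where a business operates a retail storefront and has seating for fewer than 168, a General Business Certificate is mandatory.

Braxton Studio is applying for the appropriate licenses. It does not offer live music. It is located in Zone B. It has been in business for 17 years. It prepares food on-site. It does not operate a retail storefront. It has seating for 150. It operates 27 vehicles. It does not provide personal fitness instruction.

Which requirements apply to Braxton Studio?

Compliance License, Food Service Permit, Regulatory License

[R1] seating 150 ≥ 124 → Compliance Permit not required.
[R2] prepares food on-site; is located in Zone B; years in business 17 ≥ 3 → Food Service Permit required.
[R3] vehicles 27 ≥ 11; is located in Zone B; seating 150 > 140 → Fleet Registration not required.
[R4] seating 150 ≤ 170; years in business 17 < 27 → Compliance License required.
[R5] Compliance License is required → Regulatory License also required.
[R6] does not operate a retail storefront; seating 150 < 168 → General Business Certificate not required.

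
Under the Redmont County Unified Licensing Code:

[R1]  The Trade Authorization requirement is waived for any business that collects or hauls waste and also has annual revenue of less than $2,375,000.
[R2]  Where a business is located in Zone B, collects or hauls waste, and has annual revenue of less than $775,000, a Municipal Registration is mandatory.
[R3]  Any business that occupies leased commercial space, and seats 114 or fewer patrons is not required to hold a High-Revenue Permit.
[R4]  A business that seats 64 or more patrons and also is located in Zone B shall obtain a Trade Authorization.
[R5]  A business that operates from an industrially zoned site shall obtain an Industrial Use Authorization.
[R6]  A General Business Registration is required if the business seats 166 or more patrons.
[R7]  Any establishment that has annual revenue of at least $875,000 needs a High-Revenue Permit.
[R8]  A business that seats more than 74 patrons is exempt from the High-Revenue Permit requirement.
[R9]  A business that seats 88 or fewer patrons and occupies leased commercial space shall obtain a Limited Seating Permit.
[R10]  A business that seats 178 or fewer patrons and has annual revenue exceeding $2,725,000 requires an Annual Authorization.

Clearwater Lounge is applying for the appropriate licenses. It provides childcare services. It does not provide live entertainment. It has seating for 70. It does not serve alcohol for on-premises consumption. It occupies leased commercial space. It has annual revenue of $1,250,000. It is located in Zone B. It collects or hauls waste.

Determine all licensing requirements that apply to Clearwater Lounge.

[R1] collects or hauls waste; revenue $1,250,000 < $2,375,000 → exempt from Trade Authorization.
[R2] is located in Zone B; collects or hauls waste; revenue $1,250,000 ≥ $775,000 → Municipal Registration not required.
[R3] occupies leased commercial space; seating 70 ≤ 114 → exempt from High-Revenue Permit.
[R4] seating 70 ≥ 64; is located in Zone B → Trade Authorization required.
[R5] occupies leased commercial space (not: operates from an industrially zoned site) → Industrial Use Authorization not required.
[R6] seating 70 < 166 → General Business Registration not required.
[R7] revenue $1,250,000 ≥ $875,000 → High-Revenue Permit required.
[R8] seating 70 ≤ 74 → High-Revenue Permit exemption does not apply.
[R9] seating 70 ≤ 88; occupies leased commercial space → Limited Seating Permit required.
[R10] seating 70 ≤ 178; revenue $1,250,000 ≤ $2,725,000 → Annual Authorization not required.

Limited Seating Permit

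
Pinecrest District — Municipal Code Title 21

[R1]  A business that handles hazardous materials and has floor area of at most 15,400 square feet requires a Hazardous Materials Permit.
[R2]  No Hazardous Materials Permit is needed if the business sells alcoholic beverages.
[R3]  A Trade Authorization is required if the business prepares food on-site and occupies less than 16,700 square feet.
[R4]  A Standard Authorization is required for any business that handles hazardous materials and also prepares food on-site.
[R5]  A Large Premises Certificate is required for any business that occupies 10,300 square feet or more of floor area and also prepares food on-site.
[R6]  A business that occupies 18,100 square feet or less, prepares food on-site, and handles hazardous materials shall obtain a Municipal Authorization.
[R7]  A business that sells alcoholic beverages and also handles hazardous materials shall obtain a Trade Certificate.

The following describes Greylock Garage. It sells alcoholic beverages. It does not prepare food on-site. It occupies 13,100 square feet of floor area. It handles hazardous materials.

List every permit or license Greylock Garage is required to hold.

Trade Certificate

[R1] handles hazardous materials; floor area 13,100 square feet ≤ 15,400 square feet → Hazardous Materials Permit required.
[R2] sells alcoholic beverages → exempt from Hazardous Materials Permit.
[R3] does not prepare food on-site; floor area 13,100 square feet < 16,700 square feet → Trade Authorization not required.
[R4] handles hazardous materials; does not prepare food on-site → Standard Authorization not required.
[R5] floor area 13,100 square feet ≥ 10,300 square feet; does not prepare food on-site → Large Premises Certificate not required.
[R6] floor area 13,100 square feet ≤ 18,100 square feet; does not prepare food on-site; handles hazardous materials → Municipal Authorization not required.
[R7] sells alcoholic beverages; handles hazardous materials → Trade Certificate required.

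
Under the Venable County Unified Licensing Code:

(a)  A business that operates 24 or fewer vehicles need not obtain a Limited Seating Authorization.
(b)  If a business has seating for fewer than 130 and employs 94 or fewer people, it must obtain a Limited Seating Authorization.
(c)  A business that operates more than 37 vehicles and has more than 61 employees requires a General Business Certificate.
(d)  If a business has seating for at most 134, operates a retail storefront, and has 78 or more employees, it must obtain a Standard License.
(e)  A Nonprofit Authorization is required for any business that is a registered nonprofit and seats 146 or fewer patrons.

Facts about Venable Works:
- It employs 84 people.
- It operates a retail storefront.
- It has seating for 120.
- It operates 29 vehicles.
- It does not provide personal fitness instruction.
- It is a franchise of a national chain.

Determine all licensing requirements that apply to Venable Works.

Limited Seating Authorization, Standard License

(a) vehicles 29 > 24 → Limited Seating Authorization exemption does not apply.
(b) seating 120 < 130; employees 84 ≤ 94 → Limited Seating Authorization required.
(c) vehicles 29 ≤ 37; employees 84 > 61 → General Business Certificate not required.
(d) seating 120 ≤ 134; operates a retail storefront; employees 84 ≥ 78 → Standard License required.
(e) is a franchise of a national chain (not: is a registered nonprofit); seating 120 ≤ 146 → Nonprofit Authorization not required.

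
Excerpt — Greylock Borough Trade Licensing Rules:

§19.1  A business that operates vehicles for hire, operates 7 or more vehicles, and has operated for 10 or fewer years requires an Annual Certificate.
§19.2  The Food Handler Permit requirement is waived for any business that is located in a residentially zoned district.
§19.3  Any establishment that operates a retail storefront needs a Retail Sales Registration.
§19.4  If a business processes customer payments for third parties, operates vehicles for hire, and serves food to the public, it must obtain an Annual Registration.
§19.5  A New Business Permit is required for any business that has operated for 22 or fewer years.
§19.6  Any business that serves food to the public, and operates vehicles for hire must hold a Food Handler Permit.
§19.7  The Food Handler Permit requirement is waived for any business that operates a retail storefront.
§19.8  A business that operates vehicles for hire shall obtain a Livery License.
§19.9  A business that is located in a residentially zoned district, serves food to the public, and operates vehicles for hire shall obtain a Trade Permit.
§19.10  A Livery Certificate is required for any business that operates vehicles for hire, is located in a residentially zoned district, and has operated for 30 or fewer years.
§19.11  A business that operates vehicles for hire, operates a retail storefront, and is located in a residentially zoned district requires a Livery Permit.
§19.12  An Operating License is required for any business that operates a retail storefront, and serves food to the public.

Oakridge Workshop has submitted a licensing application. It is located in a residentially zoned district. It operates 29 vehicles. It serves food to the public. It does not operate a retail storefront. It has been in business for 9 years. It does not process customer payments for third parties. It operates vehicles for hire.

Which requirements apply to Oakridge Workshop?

§19.1 operates vehicles for hire; vehicles 29 ≥ 7; years in business 9 ≤ 10 → Annual Certificate required.
§19.2 is located in a residentially zoned district → exempt from Food Handler Permit.
§19.3 does not operate a retail storefront → Retail Sales Registration not required.
§19.4 does not process customer payments for third parties; operates vehicles for hire; serves food to the public → Annual Registration not required.
§19.5 years in business 9 ≤ 22 → New Business Permit required.
§19.6 serves food to the public; operates vehicles for hire → Food Handler Permit required.
§19.7 does not operate a retail storefront → Food Handler Permit exemption does not apply.
§19.8 operates vehicles for hire → Livery License required.
§19.9 is located in a residentially zoned district; serves food to the public; operates vehicles for hire → Trade Permit required.
§19.10 operates vehicles for hire; is located in a residentially zoned district; years in business 9 ≤ 30 → Livery Certificate required.
§19.11 operates vehicles for hire; does not operate a retail storefront; is located in a residentially zoned district → Livery Permit not required.
§19.12 does not operate a retail storefront; serves food to the public → Operating License not required.

Annual Certificate, Livery Certificate, Livery License, New Business Permit, Trade Permit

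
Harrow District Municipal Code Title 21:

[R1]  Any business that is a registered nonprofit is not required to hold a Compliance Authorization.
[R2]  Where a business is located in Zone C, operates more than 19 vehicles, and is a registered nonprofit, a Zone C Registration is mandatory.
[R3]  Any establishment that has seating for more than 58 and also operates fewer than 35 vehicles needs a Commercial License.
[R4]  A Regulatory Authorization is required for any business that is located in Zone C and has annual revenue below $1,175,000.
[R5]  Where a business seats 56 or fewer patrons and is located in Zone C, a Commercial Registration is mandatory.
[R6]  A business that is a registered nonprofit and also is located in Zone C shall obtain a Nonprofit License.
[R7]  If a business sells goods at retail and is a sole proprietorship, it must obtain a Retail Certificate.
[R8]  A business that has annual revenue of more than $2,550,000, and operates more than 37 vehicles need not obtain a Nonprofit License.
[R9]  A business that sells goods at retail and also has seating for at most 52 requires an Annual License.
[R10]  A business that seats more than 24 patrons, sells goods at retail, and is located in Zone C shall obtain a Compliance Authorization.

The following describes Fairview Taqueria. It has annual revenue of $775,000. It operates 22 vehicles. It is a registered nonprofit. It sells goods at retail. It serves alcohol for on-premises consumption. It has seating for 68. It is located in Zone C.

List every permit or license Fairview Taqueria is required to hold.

Commercial License, Nonprofit License, Regulatory Authorization, Zone C Registration

[R1] is a registered nonprofit → exempt from Compliance Authorization.
[R2] is located in Zone C; vehicles 22 > 19; is a registered nonprofit → Zone C Registration required.
[R3] seating 68 > 58; vehicles 22 < 35 → Commercial License required.
[R4] is located in Zone C; revenue $775,000 < $1,175,000 → Regulatory Authorization required.
[R5] seating 68 > 56; is located in Zone C → Commercial Registration not required.
[R6] is a registered nonprofit; is located in Zone C → Nonprofit License required.
[R7] sells goods at retail; is a registered nonprofit (not: is a sole proprietorship) → Retail Certificate not required.
[R8] revenue $775,000 ≤ $2,550,000; vehicles 22 ≤ 37 → Nonprofit License exemption does not apply.
[R9] sells goods at retail; seating 68 > 52 → Annual License not required.
[R10] seating 68 > 24; sells goods at retail; is located in Zone C → Compliance Authorization required.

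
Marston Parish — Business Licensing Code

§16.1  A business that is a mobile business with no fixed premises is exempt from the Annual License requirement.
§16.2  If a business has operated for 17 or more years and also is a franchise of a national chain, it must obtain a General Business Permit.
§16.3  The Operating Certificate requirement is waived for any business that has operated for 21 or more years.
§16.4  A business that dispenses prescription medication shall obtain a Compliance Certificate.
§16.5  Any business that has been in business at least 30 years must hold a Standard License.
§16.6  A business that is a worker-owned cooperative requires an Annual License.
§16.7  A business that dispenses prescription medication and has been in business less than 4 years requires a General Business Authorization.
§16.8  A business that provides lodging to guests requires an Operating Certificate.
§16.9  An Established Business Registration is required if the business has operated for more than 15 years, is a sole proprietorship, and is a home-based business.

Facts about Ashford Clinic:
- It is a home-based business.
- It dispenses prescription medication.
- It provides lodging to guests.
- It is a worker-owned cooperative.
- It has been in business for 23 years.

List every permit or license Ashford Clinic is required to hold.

§16.1 is a home-based business (not: is a mobile business with no fixed premises) → Annual License exemption does not apply.
§16.2 years in business 23 ≥ 17; is a worker-owned cooperative (not: is a franchise of a national chain) → General Business Permit not required.
§16.3 years in business 23 ≥ 21 → exempt from Operating Certificate.
§16.4 dispenses prescription medication → Compliance Certificate required.
§16.5 years in business 23 < 30 → Standard License not required.
§16.6 is a worker-owned cooperative → Annual License required.
§16.7 dispenses prescription medication; years in business 23 ≥ 4 → General Business Authorization not required.
§16.8 provides lodging to guests → Operating Certificate required.
§16.9 years in business 23 > 15; is a worker-owned cooperative (not: is a sole proprietorship); is a home-based business → Established Business Registration not required.

Annual License, Compliance Certificate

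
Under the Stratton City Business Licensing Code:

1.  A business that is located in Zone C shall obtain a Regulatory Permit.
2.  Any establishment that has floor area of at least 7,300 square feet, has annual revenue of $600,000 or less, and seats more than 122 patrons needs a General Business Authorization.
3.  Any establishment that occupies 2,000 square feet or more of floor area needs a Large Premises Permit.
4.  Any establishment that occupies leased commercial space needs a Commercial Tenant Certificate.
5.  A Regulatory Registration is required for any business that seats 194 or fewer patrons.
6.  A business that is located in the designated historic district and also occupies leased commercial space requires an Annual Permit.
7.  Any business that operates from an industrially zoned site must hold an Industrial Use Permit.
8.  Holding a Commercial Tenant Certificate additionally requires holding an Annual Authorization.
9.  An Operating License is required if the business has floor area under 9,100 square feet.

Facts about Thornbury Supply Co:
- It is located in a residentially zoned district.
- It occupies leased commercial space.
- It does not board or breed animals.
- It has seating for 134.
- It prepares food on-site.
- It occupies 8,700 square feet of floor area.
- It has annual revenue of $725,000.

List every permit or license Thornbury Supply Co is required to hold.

Annual Authorization, Commercial Tenant Certificate, Large Premises Permit, Operating License, Regulatory Registration

1. is located in a residentially zoned district (not: is located in Zone C) → Regulatory Permit not required.
2. floor area 8,700 square feet ≥ 7,300 square feet; revenue $725,000 > $600,000; seating 134 > 122 → General Business Authorization not required.
3. floor area 8,700 square feet ≥ 2,000 square feet → Large Premises Permit required.
4. occupies leased commercial space → Commercial Tenant Certificate required.
5. seating 134 ≤ 194 → Regulatory Registration required.
6. is located in a residentially zoned district (not: is located in the designated historic district); occupies leased commercial space → Annual Permit not required.
7. occupies leased commercial space (not: operates from an industrially zoned site) → Industrial Use Permit not required.
8. Commercial Tenant Certificate is required → Annual Authorization also required.
9. floor area 8,700 square feet < 9,100 square feet → Operating License required.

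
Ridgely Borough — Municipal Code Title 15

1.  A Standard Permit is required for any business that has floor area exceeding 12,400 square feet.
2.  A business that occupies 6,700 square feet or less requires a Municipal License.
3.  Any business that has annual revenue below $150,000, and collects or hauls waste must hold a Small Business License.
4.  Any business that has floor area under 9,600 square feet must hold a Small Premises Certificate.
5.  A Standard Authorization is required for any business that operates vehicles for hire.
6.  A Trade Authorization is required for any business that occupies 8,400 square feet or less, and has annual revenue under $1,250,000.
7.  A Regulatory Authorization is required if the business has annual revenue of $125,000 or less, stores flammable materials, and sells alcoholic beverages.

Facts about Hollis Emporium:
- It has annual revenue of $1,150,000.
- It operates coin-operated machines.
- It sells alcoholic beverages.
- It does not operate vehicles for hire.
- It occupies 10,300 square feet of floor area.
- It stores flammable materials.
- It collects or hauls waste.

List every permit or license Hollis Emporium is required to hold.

None

1. floor area 10,300 square feet ≤ 12,400 square feet → Standard Permit not required.
2. floor area 10,300 square feet > 6,700 square feet → Municipal License not required.
3. revenue $1,150,000 ≥ $150,000; collects or hauls waste → Small Business License not required.
4. floor area 10,300 square feet ≥ 9,600 square feet → Small Premises Certificate not required.
5. does not operate vehicles for hire → Standard Authorization not required.
6. floor area 10,300 square feet > 8,400 square feet; revenue $1,150,000 < $1,250,000 → Trade Authorization not required.
7. revenue $1,150,000 > $125,000; stores flammable materials; sells alcoholic beverages → Regulatory Authorization not required.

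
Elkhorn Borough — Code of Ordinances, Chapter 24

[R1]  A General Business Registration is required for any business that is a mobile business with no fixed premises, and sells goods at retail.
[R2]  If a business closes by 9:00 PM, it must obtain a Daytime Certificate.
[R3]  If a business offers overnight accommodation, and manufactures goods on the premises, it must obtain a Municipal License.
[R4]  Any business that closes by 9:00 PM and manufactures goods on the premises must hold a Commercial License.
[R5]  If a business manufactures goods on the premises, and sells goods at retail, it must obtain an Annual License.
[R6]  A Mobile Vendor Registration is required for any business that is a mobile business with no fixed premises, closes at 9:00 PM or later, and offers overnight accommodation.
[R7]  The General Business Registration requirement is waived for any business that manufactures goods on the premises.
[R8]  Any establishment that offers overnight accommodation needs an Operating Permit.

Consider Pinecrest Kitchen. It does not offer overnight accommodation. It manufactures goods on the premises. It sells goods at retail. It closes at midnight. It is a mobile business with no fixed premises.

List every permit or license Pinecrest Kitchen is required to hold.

Annual License

[R1] is a mobile business with no fixed premises; sells goods at retail → General Business Registration required.
[R2] closes midnight, after 9:00 PM → Daytime Certificate not required.
[R3] does not offer overnight accommodation; manufactures goods on the premises → Municipal License not required.
[R4] closes midnight, after 9:00 PM; manufactures goods on the premises → Commercial License not required.
[R5] manufactures goods on the premises; sells goods at retail → Annual License required.
[R6] is a mobile business with no fixed premises; closes midnight, after 9:00 PM; does not offer overnight accommodation → Mobile Vendor Registration not required.
[R7] manufactures goods on the premises → exempt from General Business Registration.
[R8] does not offer overnight accommodation → Operating Permit not required.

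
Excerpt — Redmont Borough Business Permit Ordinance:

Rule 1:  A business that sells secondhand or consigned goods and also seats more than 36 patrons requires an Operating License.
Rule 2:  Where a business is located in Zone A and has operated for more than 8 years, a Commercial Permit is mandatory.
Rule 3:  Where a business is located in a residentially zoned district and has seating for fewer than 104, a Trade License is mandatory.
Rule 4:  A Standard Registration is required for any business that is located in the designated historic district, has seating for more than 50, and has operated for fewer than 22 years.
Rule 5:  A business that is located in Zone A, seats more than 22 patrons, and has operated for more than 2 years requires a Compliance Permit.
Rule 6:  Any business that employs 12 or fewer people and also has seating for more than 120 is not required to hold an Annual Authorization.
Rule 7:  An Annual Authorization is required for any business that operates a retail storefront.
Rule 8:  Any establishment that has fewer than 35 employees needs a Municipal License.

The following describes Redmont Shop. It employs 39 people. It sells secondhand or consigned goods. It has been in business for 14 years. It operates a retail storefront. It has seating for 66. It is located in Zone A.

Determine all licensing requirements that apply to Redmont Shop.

Rule 1: sells secondhand or consigned goods; seating 66 > 36 → Operating License required.
Rule 2: is located in Zone A; years in business 14 > 8 → Commercial Permit required.
Rule 3: is located in Zone A (not: is located in a residentially zoned district); seating 66 < 104 → Trade License not required.
Rule 4: is located in Zone A (not: is located in the designated historic district); seating 66 > 50; years in business 14 < 22 → Standard Registration not required.
Rule 5: is located in Zone A; seating 66 > 22; years in business 14 > 2 → Compliance Permit required.
Rule 6: employees 39 > 12; seating 66 ≤ 120 → Annual Authorization exemption does not apply.
Rule 7: operates a retail storefront → Annual Authorization required.
Rule 8: employees 39 ≥ 35 → Municipal License not required.

Annual Authorization, Commercial Permit, Compliance Permit, Operating License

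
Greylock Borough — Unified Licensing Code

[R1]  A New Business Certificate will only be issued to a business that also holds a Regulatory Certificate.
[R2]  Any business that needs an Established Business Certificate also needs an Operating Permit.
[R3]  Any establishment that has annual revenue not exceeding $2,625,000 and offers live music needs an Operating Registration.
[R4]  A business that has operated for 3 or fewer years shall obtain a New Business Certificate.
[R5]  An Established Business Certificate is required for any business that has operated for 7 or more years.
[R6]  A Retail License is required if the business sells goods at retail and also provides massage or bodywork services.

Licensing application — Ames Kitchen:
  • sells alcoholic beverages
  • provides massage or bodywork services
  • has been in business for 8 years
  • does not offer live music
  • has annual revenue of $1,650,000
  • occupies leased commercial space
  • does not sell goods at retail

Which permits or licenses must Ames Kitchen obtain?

[R1] New Business Certificate is not required → no effect.
[R2] Established Business Certificate is required → Operating Permit also required.
[R3] revenue $1,650,000 ≤ $2,625,000; does not offer live music → Operating Registration not required.
[R4] years in business 8 > 3 → New Business Certificate not required.
[R5] years in business 8 ≥ 7 → Established Business Certificate required.
[R6] does not sell goods at retail; provides massage or bodywork services → Retail License not required.

Established Business Certificate, Operating Permit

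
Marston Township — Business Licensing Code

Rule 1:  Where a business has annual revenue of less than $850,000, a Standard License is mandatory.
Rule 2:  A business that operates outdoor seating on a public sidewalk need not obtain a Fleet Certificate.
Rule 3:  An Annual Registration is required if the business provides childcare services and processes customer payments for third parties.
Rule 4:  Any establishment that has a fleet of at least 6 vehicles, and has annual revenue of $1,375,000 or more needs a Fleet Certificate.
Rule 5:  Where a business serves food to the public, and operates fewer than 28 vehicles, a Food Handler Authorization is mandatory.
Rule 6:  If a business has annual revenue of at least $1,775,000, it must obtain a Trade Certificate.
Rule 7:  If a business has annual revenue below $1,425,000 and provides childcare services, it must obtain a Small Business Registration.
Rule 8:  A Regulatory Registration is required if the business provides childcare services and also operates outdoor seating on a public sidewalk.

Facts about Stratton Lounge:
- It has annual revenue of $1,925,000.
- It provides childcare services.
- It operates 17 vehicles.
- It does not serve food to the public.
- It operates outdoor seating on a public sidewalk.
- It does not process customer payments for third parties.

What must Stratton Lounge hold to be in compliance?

Regulatory Registration, Trade Certificate

Rule 1: revenue $1,925,000 ≥ $850,000 → Standard License not required.
Rule 2: operates outdoor seating on a public sidewalk → exempt from Fleet Certificate.
Rule 3: provides childcare services; does not process customer payments for third parties → Annual Registration not required.
Rule 4: vehicles 17 ≥ 6; revenue $1,925,000 ≥ $1,375,000 → Fleet Certificate required.
Rule 5: does not serve food to the public; vehicles 17 < 28 → Food Handler Authorization not required.
Rule 6: revenue $1,925,000 ≥ $1,775,000 → Trade Certificate required.
Rule 7: revenue $1,925,000 ≥ $1,425,000; provides childcare services → Small Business Registration not required.
Rule 8: provides childcare services; operates outdoor seating on a public sidewalk → Regulatory Registration required.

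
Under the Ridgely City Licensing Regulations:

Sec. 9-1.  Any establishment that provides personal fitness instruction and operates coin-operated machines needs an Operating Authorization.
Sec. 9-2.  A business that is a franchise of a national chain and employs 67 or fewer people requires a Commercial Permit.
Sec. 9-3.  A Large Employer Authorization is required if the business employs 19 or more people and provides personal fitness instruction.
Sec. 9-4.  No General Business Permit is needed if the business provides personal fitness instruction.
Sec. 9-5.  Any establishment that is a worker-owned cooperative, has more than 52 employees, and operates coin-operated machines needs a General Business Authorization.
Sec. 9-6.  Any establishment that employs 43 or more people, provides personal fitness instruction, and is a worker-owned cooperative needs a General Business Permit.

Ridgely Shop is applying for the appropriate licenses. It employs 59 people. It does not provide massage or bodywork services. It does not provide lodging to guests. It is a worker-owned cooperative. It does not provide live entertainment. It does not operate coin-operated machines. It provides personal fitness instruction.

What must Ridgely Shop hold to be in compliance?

Sec. 9-1. provides personal fitness instruction; does not operate coin-operated machines → Operating Authorization not required.
Sec. 9-2. is a worker-owned cooperative (not: is a franchise of a national chain); employees 59 ≤ 67 → Commercial Permit not required.
Sec. 9-3. employees 59 ≥ 19; provides personal fitness instruction → Large Employer Authorization required.
Sec. 9-4. provides personal fitness instruction → exempt from General Business Permit.
Sec. 9-5. is a worker-owned cooperative; employees 59 > 52; does not operate coin-operated machines → General Business Authorization not required.
Sec. 9-6. employees 59 ≥ 43; provides personal fitness instruction; is a worker-owned cooperative → General Business Permit required.

Large Employer Authorization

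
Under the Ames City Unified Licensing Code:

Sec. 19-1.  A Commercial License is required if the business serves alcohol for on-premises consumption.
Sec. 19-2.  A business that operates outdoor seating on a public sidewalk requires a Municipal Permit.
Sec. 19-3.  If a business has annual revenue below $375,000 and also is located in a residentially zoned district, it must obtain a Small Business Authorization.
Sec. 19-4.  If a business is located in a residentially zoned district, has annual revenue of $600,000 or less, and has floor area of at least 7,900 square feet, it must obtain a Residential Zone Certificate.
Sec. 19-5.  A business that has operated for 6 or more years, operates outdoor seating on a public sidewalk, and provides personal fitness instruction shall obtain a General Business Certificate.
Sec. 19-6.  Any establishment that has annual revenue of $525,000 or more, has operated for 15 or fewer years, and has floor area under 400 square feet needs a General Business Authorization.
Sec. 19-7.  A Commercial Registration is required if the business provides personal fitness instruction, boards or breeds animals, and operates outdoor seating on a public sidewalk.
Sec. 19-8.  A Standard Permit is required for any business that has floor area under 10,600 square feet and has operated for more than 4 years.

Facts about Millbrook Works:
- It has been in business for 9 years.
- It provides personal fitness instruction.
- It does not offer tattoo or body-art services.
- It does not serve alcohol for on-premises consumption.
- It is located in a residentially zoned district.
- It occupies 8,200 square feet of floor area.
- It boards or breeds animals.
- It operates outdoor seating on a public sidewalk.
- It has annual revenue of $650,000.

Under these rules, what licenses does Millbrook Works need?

Sec. 19-1. does not serve alcohol for on-premises consumption → Commercial License not required.
Sec. 19-2. operates outdoor seating on a public sidewalk → Municipal Permit required.
Sec. 19-3. revenue $650,000 ≥ $375,000; is located in a residentially zoned district → Small Business Authorization not required.
Sec. 19-4. is located in a residentially zoned district; revenue $650,000 > $600,000; floor area 8,200 square feet ≥ 7,900 square feet → Residential Zone Certificate not required.
Sec. 19-5. years in business 9 ≥ 6; operates outdoor seating on a public sidewalk; provides personal fitness instruction → General Business Certificate required.
Sec. 19-6. revenue $650,000 ≥ $525,000; years in business 9 ≤ 15; floor area 8,200 square feet ≥ 400 square feet → General Business Authorization not required.
Sec. 19-7. provides personal fitness instruction; boards or breeds animals; operates outdoor seating on a public sidewalk → Commercial Registration required.
Sec. 19-8. floor area 8,200 square feet < 10,600 square feet; years in business 9 > 4 → Standard Permit required.

Commercial Registration, General Business Certificate, Municipal Permit, Standard Permit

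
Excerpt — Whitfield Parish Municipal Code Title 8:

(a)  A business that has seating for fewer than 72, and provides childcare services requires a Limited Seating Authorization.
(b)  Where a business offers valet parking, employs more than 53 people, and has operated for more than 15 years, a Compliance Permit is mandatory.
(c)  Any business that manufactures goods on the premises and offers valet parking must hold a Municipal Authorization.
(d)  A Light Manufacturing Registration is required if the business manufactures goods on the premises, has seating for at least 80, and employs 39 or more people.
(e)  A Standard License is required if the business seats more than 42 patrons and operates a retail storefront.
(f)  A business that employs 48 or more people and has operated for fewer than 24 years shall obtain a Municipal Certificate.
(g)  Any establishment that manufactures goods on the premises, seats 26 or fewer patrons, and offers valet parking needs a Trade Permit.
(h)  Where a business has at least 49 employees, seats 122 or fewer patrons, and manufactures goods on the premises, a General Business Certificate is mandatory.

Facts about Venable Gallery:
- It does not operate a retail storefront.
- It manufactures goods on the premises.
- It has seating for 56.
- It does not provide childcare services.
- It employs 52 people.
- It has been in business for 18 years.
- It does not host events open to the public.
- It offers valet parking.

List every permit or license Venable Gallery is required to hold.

(a) seating 56 < 72; does not provide childcare services → Limited Seating Authorization not required.
(b) offers valet parking; employees 52 ≤ 53; years in business 18 > 15 → Compliance Permit not required.
(c) manufactures goods on the premises; offers valet parking → Municipal Authorization required.
(d) manufactures goods on the premises; seating 56 < 80; employees 52 ≥ 39 → Light Manufacturing Registration not required.
(e) seating 56 > 42; does not operate a retail storefront → Standard License not required.
(f) employees 52 ≥ 48; years in business 18 < 24 → Municipal Certificate required.
(g) manufactures goods on the premises; seating 56 > 26; offers valet parking → Trade Permit not required.
(h) employees 52 ≥ 49; seating 56 ≤ 122; manufactures goods on the premises → General Business Certificate required.

General Business Certificate, Municipal Authorization, Municipal Certificate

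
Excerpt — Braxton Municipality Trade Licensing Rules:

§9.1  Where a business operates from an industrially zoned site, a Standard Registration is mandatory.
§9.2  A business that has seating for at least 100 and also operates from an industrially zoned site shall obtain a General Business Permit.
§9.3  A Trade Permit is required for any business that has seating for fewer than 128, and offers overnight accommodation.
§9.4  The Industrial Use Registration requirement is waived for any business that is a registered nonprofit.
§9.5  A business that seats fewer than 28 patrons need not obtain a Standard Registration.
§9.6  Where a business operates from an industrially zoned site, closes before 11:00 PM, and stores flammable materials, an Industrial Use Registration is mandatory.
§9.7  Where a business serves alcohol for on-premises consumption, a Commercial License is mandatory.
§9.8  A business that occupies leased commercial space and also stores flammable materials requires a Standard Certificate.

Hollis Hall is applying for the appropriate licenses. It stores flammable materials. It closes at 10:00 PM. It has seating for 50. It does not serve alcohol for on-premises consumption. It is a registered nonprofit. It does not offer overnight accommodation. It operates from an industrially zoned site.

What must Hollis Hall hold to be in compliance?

§9.1 operates from an industrially zoned site → Standard Registration required.
§9.2 seating 50 < 100; operates from an industrially zoned site → General Business Permit not required.
§9.3 seating 50 < 128; does not offer overnight accommodation → Trade Permit not required.
§9.4 is a registered nonprofit → exempt from Industrial Use Registration.
§9.5 seating 50 ≥ 28 → Standard Registration exemption does not apply.
§9.6 operates from an industrially zoned site; closes 10:00 PM, at/before 11:00 PM; stores flammable materials → Industrial Use Registration required.
§9.7 does not serve alcohol for on-premises consumption → Commercial License not required.
§9.8 operates from an industrially zoned site (not: occupies leased commercial space); stores flammable materials → Standard Certificate not required.

Standard Registration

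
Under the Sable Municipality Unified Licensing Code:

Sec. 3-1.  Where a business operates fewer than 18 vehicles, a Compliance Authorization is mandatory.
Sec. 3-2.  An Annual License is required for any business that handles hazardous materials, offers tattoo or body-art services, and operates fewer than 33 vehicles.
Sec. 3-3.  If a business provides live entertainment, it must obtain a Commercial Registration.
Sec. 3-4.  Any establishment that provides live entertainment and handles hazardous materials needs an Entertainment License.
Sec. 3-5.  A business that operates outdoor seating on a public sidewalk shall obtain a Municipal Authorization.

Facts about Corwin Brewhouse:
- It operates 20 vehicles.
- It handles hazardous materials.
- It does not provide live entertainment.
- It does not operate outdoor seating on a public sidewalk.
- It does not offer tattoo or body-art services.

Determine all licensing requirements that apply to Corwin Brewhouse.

None

Sec. 3-1. vehicles 20 ≥ 18 → Compliance Authorization not required.
Sec. 3-2. handles hazardous materials; does not offer tattoo or body-art services; vehicles 20 < 33 → Annual License not required.
Sec. 3-3. does not provide live entertainment → Commercial Registration not required.
Sec. 3-4. does not provide live entertainment; handles hazardous materials → Entertainment License not required.
Sec. 3-5. does not operate outdoor seating on a public sidewalk → Municipal Authorization not required.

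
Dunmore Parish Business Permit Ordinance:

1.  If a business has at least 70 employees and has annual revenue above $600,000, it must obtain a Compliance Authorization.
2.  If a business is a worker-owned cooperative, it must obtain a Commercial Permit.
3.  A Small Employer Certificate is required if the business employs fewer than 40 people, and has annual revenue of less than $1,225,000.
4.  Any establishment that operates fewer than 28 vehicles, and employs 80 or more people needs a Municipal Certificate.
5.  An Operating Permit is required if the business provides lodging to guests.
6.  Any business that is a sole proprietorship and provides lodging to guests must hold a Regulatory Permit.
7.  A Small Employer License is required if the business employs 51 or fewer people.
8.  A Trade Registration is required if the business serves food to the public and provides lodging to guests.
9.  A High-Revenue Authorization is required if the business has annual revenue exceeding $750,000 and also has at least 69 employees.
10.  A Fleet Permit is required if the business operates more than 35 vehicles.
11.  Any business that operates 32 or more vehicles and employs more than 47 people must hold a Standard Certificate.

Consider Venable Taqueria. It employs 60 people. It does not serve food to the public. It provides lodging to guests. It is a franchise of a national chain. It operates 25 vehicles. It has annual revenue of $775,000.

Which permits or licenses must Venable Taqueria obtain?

Operating Permit

1. employees 60 < 70; revenue $775,000 > $600,000 → Compliance Authorization not required.
2. is a franchise of a national chain (not: is a worker-owned cooperative) → Commercial Permit not required.
3. employees 60 ≥ 40; revenue $775,000 < $1,225,000 → Small Employer Certificate not required.
4. vehicles 25 < 28; employees 60 < 80 → Municipal Certificate not required.
5. provides lodging to guests → Operating Permit required.
6. is a franchise of a national chain (not: is a sole proprietorship); provides lodging to guests → Regulatory Permit not required.
7. employees 60 > 51 → Small Employer License not required.
8. does not serve food to the public; provides lodging to guests → Trade Registration not required.
9. revenue $775,000 > $750,000; employees 60 < 69 → High-Revenue Authorization not required.
10. vehicles 25 ≤ 35 → Fleet Permit not required.
11. vehicles 25 < 32; employees 60 > 47 → Standard Certificate not required.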